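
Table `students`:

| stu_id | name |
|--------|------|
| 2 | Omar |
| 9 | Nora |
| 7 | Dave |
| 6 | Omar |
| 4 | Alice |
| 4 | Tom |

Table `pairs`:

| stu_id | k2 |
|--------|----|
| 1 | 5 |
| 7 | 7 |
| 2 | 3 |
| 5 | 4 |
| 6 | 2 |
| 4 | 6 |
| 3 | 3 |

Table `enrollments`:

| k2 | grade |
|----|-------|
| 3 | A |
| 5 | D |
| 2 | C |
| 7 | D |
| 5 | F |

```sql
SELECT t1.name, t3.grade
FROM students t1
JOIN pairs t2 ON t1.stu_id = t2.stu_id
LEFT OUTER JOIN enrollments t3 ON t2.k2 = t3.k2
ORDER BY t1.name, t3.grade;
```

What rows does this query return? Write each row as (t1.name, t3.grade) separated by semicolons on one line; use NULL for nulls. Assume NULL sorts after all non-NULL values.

(Alice, NULL); (Dave, D); (Omar, A); (Omar, C); (Tom, NULL)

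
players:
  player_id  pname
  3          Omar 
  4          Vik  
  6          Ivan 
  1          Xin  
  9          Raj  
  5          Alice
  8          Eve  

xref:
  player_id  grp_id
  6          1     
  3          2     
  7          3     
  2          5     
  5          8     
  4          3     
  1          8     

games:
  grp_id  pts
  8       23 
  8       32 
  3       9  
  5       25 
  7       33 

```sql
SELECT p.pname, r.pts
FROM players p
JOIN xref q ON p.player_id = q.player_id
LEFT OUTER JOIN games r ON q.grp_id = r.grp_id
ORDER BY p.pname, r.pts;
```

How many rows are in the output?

7

Evaluate left to right. First `players p INNER JOIN xref q` on player_id: 5 row(s).
Then LEFT JOIN `games r` on grp_id: each of those 5 rows is kept; rows whose q.grp_id has no match in r get NULL for r's columns.
Result: 7 row(s).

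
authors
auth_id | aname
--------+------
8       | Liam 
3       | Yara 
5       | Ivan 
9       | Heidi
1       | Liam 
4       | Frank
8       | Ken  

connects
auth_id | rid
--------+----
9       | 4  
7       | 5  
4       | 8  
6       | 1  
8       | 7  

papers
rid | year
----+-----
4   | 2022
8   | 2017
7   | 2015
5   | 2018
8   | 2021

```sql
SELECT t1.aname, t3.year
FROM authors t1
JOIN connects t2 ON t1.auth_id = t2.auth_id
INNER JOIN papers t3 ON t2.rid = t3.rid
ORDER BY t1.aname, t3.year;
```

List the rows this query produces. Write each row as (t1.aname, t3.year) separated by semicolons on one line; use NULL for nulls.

(Frank, 2017); (Frank, 2021); (Heidi, 2022); (Ken, 2015); (Liam, 2015)

Step 1 — t1 INNER JOIN t2 on auth_id → 4 row(s).
Then INNER JOIN `papers t3` on rid: keep only rows whose t2.rid appears in t3.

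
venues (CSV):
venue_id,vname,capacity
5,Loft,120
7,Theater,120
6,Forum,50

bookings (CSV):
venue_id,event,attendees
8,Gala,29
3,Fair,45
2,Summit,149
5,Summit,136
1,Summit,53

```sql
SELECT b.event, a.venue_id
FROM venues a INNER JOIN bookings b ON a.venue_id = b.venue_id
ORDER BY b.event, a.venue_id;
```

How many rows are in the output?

INNER JOIN keeps only pairs where the ON condition holds.
Matching on a.venue_id = b.venue_id.
- venue_id=5: 1 matching b row(s), so 1 row(s) emitted.
- venue_id=7: no matching b row, dropped.
- venue_id=6: no matching b row, dropped.
Total: 1 rows.

1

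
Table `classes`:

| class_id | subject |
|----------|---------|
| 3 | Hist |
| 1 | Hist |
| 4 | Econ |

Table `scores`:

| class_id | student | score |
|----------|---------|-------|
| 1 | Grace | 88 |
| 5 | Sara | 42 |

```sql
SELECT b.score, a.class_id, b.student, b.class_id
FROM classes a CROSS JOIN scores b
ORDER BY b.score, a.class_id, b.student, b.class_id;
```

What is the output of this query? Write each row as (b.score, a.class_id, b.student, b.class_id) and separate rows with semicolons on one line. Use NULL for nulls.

(42, 1, Sara, 5); (42, 3, Sara, 5); (42, 4, Sara, 5); (88, 1, Grace, 1); (88, 3, Grace, 1); (88, 4, Grace, 1)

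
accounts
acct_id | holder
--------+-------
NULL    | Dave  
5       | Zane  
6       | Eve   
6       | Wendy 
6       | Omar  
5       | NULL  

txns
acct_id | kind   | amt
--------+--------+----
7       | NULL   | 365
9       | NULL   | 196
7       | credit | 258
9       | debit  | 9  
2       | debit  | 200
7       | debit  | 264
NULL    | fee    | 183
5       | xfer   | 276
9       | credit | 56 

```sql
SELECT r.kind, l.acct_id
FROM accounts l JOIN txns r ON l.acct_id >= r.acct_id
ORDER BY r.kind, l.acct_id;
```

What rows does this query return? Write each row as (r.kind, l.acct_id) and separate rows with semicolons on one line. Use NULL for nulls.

(debit, 5); (debit, 5); (debit, 6); (debit, 6); (debit, 6); (xfer, 5); (xfer, 5); (xfer, 6); (xfer, 6); (xfer, 6)

INNER JOIN keeps only pairs where the ON condition holds.
Matching on l.acct_id >= r.acct_id. A NULL in a compared column never satisfies the condition.
Matched pairs: 10.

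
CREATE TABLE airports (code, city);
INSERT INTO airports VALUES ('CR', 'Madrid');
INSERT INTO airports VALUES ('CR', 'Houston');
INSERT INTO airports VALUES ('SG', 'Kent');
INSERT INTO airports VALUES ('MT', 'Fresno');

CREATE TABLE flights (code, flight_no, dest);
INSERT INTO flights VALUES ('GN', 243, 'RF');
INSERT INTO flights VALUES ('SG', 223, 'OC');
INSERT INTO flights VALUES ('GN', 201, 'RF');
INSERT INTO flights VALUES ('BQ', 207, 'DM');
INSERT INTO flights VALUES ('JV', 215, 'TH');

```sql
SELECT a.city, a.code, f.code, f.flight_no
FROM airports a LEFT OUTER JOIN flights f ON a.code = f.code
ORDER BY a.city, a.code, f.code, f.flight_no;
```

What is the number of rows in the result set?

4

LEFT JOIN keeps every row from `airports`; unmatched rows get NULL for `flights`'s columns.
Matching on a.code = f.code.
- code=CR: no f row matches, row kept with f columns NULL.
- code=CR: no f row matches, row kept with f columns NULL.
- code=SG: 1 matching f row(s), so 1 row(s) emitted.
- code=MT: no f row matches, row kept with f columns NULL.
Total: 1 matched + 3 padded = 4 rows.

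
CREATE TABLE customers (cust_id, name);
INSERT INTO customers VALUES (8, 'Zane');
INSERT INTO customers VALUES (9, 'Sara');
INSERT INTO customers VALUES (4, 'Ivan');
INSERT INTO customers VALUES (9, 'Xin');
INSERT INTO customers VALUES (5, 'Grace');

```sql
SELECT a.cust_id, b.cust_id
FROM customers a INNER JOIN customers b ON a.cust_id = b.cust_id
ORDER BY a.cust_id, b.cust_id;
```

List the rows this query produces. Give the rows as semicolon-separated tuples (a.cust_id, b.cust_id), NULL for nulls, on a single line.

(4, 4); (5, 5); (8, 8); (9, 9); (9, 9); (9, 9); (9, 9)

INNER JOIN keeps only pairs where the ON condition holds.
Matching on a.cust_id = b.cust_id.
Matched pairs: 7.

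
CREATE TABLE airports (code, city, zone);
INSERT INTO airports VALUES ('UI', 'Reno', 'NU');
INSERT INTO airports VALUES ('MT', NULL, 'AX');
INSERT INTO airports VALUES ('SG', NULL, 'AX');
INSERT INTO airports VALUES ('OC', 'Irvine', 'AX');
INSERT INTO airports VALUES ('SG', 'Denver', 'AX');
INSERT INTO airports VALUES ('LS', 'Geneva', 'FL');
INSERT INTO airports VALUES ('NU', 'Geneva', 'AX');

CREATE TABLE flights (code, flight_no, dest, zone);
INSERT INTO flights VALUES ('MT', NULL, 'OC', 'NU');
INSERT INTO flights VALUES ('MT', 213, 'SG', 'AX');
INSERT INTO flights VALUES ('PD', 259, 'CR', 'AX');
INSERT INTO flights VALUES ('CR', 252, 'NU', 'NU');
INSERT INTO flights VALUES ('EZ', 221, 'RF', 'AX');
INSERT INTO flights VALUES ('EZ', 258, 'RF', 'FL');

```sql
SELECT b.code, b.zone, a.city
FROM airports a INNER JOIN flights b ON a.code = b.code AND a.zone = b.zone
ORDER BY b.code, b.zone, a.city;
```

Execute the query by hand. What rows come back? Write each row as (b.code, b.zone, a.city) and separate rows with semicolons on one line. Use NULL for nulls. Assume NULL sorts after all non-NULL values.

INNER JOIN keeps only pairs where the ON condition holds.
Matching on a.code = b.code AND a.zone = b.zone.
- code=UI, zone=NU: no matching b row, dropped.
- code=MT, zone=AX: 1 matching b row(s), so 1 row(s) emitted.
- code=SG, zone=AX: no matching b row, dropped.
- code=OC, zone=AX: no matching b row, dropped.
- code=SG, zone=AX: no matching b row, dropped.
- code=LS, zone=FL: no matching b row, dropped.
- code=NU, zone=AX: no matching b row, dropped.
After projecting and ordering:
b.code | b.zone | a.city
MT | AX | NULL

(MT, AX, NULL)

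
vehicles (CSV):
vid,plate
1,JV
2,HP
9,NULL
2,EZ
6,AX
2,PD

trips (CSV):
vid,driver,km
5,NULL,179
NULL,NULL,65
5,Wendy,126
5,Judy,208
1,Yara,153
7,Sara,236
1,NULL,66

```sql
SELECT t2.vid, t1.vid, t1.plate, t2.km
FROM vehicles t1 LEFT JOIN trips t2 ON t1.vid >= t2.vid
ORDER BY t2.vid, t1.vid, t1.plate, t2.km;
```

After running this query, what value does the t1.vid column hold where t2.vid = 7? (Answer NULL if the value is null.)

LEFT JOIN keeps every row from `vehicles`; unmatched rows get NULL for `trips`'s columns.
Matching on t1.vid >= t2.vid. A NULL in a compared column never satisfies the condition.
- t1 row (vid=1): matches 2 t2 row(s) → 2 output row(s).
- t1 row (vid=2): matches 2 t2 row(s) → 2 output row(s).
- t1 row (vid=9): matches 6 t2 row(s) → 6 output row(s).
- t1 row (vid=2): matches 2 t2 row(s) → 2 output row(s).
- t1 row (vid=6): matches 5 t2 row(s) → 5 output row(s).
- t1 row (vid=2): matches 2 t2 row(s) → 2 output row(s).

9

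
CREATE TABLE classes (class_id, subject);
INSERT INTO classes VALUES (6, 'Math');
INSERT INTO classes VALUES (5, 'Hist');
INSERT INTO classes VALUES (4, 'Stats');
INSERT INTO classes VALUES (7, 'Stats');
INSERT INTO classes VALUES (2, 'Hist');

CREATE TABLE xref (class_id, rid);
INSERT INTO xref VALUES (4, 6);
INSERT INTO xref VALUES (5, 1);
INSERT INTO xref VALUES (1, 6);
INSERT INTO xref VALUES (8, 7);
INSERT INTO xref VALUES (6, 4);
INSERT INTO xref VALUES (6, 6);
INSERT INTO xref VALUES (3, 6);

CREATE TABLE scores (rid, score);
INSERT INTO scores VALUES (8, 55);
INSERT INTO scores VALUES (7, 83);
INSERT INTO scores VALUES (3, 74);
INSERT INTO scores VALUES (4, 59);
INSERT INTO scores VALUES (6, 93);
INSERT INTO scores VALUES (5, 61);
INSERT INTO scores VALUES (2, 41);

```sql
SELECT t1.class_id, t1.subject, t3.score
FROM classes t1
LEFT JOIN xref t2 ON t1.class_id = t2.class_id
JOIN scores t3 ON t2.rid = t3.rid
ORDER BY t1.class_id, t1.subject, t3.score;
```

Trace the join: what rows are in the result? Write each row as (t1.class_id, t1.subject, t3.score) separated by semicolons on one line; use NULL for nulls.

Joins associate left-to-right: classes LEFT JOIN xref on class_id gives 6 intermediate row(s).
Then INNER JOIN `scores t3` on rid: keep only rows whose t2.rid appears in t3.

(4, Stats, 93); (6, Math, 59); (6, Math, 93)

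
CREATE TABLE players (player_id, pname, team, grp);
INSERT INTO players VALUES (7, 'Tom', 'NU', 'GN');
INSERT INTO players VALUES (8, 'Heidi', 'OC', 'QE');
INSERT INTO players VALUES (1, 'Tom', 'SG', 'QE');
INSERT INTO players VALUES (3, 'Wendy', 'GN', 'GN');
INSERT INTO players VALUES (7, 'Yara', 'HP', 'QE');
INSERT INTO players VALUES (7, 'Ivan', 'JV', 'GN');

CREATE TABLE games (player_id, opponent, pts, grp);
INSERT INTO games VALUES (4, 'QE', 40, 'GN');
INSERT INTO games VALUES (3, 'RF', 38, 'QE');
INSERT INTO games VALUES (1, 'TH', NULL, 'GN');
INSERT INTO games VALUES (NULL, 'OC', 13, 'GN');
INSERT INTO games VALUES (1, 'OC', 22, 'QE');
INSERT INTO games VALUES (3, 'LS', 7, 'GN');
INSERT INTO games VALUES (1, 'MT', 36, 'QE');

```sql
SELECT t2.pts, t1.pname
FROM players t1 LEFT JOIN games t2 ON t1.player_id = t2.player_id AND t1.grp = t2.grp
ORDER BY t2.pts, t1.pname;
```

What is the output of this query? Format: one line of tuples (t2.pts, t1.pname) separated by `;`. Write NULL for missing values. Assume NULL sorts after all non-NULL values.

LEFT JOIN keeps every row from `players`; unmatched rows get NULL for `games`'s columns.
Matching on t1.player_id = t2.player_id AND t1.grp = t2.grp. A NULL in a compared column never satisfies the condition.
- t1 (player_id=7, grp=GN) has no partner → padded with NULL.
- t1 (player_id=8, grp=QE) has no partner → padded with NULL.
- t1 (player_id=1, grp=QE) pairs with 2 row(s) of t2.
- t1 (player_id=3, grp=GN) pairs with 1 row(s) of t2.
- t1 (player_id=7, grp=QE) has no partner → padded with NULL.
- t1 (player_id=7, grp=GN) has no partner → padded with NULL.
After projecting and ordering:
t2.pts | t1.pname
7 | Wendy
22 | Tom
36 | Tom
NULL | Heidi
NULL | Ivan
NULL | Tom
NULL | Yara

(7, Wendy); (22, Tom); (36, Tom); (NULL, Heidi); (NULL, Ivan); (NULL, Tom); (NULL, Yara)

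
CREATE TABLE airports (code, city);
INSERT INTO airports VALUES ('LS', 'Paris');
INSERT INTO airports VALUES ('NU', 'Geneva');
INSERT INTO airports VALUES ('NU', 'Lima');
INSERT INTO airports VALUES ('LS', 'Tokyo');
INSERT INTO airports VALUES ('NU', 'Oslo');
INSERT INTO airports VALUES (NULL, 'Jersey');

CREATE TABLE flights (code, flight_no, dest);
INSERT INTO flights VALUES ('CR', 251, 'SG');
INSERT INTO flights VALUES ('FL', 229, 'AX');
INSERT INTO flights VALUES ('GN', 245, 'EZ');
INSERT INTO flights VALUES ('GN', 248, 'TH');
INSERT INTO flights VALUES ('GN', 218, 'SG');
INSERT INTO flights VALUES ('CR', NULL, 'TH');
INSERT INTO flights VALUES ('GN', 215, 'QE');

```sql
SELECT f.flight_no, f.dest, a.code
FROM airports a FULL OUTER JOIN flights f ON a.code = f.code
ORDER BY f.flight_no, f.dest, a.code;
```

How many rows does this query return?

13

FULL OUTER JOIN keeps every row from both sides; unmatched rows get NULL for the other side's columns.
Matching on a.code = f.code. A NULL in a compared column never satisfies the condition.
- a[0] code=LS → no match; kept with NULLs on the f side.
- a[1] code=NU → no match; kept with NULLs on the f side.
- a[2] code=NU → no match; kept with NULLs on the f side.
- a[3] code=LS → no match; kept with NULLs on the f side.
- a[4] code=NU → no match; kept with NULLs on the f side.
- a[5] code=NULL → no match; kept with NULLs on the f side.
- 7 row(s) from f found no a partner → padded with NULL.
Total: 0 matched + 13 padded = 13 rows.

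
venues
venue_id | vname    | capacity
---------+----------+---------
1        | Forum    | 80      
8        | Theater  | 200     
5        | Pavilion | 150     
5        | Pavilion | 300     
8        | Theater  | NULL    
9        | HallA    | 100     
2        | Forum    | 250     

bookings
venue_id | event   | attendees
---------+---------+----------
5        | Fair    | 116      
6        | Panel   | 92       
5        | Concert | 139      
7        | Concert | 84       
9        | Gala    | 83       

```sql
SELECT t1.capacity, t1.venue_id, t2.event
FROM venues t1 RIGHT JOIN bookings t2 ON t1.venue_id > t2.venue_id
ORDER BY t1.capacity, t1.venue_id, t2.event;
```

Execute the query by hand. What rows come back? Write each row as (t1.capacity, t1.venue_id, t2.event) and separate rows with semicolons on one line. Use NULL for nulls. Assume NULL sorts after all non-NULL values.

(100, 9, Concert); (100, 9, Concert); (100, 9, Fair); (100, 9, Panel); (200, 8, Concert); (200, 8, Concert); (200, 8, Fair); (200, 8, Panel); (NULL, 8, Concert); (NULL, 8, Concert); (NULL, 8, Fair); (NULL, 8, Panel); (NULL, NULL, Gala)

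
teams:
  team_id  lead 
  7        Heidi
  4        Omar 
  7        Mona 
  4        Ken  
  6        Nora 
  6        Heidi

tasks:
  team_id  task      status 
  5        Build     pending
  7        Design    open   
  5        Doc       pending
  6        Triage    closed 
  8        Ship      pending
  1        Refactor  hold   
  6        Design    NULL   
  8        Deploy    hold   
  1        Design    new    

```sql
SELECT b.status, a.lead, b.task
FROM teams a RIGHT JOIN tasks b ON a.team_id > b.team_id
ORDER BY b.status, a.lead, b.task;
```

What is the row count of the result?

RIGHT JOIN keeps every row from `tasks`; unmatched rows get NULL for `teams`'s columns.
Matching on a.team_id > b.team_id.
- a row (team_id=7): matches 6 b row(s) → 6 output row(s).
- a row (team_id=4): matches 2 b row(s) → 2 output row(s).
- a row (team_id=7): matches 6 b row(s) → 6 output row(s).
- a row (team_id=4): matches 2 b row(s) → 2 output row(s).
- a row (team_id=6): matches 4 b row(s) → 4 output row(s).
- a row (team_id=6): matches 4 b row(s) → 4 output row(s).
- plus 3 unmatched b row(s), each kept with NULL a columns.
Total: 24 matched + 3 padded = 27 rows.

27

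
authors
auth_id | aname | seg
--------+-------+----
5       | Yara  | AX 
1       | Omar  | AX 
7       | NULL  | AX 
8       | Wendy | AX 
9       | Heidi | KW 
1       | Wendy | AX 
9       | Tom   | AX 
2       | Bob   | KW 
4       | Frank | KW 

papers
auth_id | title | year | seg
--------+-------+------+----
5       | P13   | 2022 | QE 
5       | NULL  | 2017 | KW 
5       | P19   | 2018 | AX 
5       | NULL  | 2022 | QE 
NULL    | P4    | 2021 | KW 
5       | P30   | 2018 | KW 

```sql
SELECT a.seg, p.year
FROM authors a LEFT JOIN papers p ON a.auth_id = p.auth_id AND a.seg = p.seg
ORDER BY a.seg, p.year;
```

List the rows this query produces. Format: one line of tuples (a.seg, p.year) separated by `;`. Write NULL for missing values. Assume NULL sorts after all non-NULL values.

(AX, 2018); (AX, NULL); (AX, NULL); (AX, NULL); (AX, NULL); (AX, NULL); (KW, NULL); (KW, NULL); (KW, NULL)

LEFT JOIN keeps every row from `authors`; unmatched rows get NULL for `papers`'s columns.
Matching on a.auth_id = p.auth_id AND a.seg = p.seg. A NULL in a compared column never satisfies the condition.
Matched pairs: 1; unmatched a rows kept: 8.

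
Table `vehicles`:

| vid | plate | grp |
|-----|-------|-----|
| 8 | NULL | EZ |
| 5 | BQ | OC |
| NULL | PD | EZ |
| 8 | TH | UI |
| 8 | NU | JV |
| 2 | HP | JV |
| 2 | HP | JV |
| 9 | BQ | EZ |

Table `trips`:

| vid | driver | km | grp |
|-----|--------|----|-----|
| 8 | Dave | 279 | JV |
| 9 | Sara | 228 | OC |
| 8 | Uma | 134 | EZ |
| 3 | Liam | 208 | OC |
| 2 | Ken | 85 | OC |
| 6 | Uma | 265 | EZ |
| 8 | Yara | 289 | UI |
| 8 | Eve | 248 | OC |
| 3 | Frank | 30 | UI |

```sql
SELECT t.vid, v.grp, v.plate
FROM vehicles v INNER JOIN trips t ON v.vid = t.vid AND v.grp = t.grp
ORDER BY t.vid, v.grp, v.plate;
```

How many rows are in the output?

3

INNER JOIN keeps only pairs where the ON condition holds.
Matching on v.vid = t.vid AND v.grp = t.grp. A NULL in a compared column never satisfies the condition.
- v[0] vid=8, grp=EZ → 1 match(es) in t → 1 row(s).
- v[1] vid=5, grp=OC → no match; dropped.
- v[2] vid=NULL, grp=EZ → no match; dropped.
- v[3] vid=8, grp=UI → 1 match(es) in t → 1 row(s).
- v[4] vid=8, grp=JV → 1 match(es) in t → 1 row(s).
- v[5] vid=2, grp=JV → no match; dropped.
- v[6] vid=2, grp=JV → no match; dropped.
- v[7] vid=9, grp=EZ → no match; dropped.
Total: 3 rows.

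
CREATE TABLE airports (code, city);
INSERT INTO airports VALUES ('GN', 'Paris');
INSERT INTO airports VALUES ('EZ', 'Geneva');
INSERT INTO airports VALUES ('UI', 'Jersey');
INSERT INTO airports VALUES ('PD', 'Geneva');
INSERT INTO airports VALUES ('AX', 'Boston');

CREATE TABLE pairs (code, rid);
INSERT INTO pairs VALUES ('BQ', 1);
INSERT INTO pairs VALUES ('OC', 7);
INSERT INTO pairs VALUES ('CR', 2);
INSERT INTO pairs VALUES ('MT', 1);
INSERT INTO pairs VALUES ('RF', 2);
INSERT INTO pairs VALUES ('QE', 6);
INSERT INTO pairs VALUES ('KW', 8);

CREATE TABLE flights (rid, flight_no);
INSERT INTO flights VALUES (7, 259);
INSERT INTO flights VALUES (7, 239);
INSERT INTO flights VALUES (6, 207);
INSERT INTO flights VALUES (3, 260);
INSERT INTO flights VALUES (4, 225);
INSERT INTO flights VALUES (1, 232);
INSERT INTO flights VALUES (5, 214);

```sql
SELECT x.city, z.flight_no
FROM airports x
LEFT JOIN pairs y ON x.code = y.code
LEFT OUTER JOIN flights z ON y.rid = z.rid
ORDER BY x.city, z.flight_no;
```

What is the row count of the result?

Joins associate left-to-right: airports LEFT JOIN pairs on code gives 5 intermediate row(s).
Then LEFT JOIN `flights z` on rid: each of those 5 rows is kept; rows whose y.rid has no match in z get NULL for z's columns.
Result: 5 row(s).

5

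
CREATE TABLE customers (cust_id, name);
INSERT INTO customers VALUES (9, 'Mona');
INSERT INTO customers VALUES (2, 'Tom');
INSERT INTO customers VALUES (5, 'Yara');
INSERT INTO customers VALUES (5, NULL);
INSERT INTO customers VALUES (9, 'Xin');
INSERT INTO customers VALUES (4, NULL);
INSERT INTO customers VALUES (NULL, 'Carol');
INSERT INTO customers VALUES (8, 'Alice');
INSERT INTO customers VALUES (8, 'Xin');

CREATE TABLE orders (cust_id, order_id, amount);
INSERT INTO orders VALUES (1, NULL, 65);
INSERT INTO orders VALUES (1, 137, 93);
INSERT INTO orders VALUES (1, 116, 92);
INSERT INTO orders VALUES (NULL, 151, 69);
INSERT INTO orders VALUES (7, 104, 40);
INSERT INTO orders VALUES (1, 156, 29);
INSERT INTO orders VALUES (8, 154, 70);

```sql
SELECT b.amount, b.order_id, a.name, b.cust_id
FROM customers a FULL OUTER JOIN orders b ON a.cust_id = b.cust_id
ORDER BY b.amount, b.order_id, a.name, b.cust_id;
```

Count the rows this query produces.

FULL OUTER JOIN keeps every row from both sides; unmatched rows get NULL for the other side's columns.
Matching on a.cust_id = b.cust_id. A NULL in a compared column never satisfies the condition.
- a[0] cust_id=9 → no match; kept with NULLs on the b side.
- a[1] cust_id=2 → no match; kept with NULLs on the b side.
- a[2] cust_id=5 → no match; kept with NULLs on the b side.
- a[3] cust_id=5 → no match; kept with NULLs on the b side.
- a[4] cust_id=9 → no match; kept with NULLs on the b side.
- a[5] cust_id=4 → no match; kept with NULLs on the b side.
- a[6] cust_id=NULL → no match; kept with NULLs on the b side.
- a[7] cust_id=8 → 1 match(es) in b → 1 row(s).
- a[8] cust_id=8 → 1 match(es) in b → 1 row(s).
- plus 6 unmatched b row(s), each kept with NULL a columns.
Total: 2 matched + 13 padded = 15 rows.

15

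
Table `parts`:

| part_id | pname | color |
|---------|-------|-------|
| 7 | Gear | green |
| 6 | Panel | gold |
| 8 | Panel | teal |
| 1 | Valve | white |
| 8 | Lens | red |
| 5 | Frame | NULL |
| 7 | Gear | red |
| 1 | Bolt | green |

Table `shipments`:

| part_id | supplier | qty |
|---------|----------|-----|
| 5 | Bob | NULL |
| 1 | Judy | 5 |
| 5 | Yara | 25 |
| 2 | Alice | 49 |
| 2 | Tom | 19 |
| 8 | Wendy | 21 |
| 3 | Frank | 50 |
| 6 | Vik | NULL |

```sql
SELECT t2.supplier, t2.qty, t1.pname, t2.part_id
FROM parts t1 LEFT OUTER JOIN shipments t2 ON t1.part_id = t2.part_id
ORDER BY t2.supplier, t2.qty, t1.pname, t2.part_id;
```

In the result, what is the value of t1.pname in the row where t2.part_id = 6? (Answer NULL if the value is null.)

LEFT JOIN keeps every row from `parts`; unmatched rows get NULL for `shipments`'s columns.
Matching on t1.part_id = t2.part_id.
- t1[0] part_id=7 → no match; kept with NULLs on the t2 side.
- t1[1] part_id=6 → 1 match(es) in t2 → 1 row(s).
- t1[2] part_id=8 → 1 match(es) in t2 → 1 row(s).
- t1[3] part_id=1 → 1 match(es) in t2 → 1 row(s).
- t1[4] part_id=8 → 1 match(es) in t2 → 1 row(s).
- t1[5] part_id=5 → 2 match(es) in t2 → 2 row(s).
- t1[6] part_id=7 → no match; kept with NULLs on the t2 side.
- t1[7] part_id=1 → 1 match(es) in t2 → 1 row(s).

Panel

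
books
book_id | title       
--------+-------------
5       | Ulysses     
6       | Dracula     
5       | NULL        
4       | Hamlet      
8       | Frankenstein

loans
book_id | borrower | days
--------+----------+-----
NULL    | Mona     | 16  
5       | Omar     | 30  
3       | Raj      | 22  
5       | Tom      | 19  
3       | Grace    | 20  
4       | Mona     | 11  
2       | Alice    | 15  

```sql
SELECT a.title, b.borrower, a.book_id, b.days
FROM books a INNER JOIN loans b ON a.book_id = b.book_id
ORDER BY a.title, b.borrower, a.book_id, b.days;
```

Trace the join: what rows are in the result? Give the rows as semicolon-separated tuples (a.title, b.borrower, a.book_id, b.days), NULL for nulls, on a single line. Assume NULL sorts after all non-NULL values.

INNER JOIN keeps only pairs where the ON condition holds.
Matching on a.book_id = b.book_id. A NULL in a compared column never satisfies the condition.
- a (book_id=5) pairs with 2 row(s) of b.
- a (book_id=6) has no partner → excluded.
- a (book_id=5) pairs with 2 row(s) of b.
- a (book_id=4) pairs with 1 row(s) of b.
- a (book_id=8) has no partner → excluded.
After projecting and ordering:
a.title | b.borrower | a.book_id | b.days
Hamlet | Mona | 4 | 11
Ulysses | Omar | 5 | 30
Ulysses | Tom | 5 | 19
NULL | Omar | 5 | 30
NULL | Tom | 5 | 19

(Hamlet, Mona, 4, 11); (Ulysses, Omar, 5, 30); (Ulysses, Tom, 5, 19); (NULL, Omar, 5, 30); (NULL, Tom, 5, 19)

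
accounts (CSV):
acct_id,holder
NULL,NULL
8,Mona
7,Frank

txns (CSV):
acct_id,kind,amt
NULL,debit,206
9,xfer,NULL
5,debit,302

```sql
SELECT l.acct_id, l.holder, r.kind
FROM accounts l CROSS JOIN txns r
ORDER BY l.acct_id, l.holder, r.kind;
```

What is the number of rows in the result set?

CROSS JOIN pairs every row of `accounts` with every row of `txns`: 3 × 3 = 9 rows.

9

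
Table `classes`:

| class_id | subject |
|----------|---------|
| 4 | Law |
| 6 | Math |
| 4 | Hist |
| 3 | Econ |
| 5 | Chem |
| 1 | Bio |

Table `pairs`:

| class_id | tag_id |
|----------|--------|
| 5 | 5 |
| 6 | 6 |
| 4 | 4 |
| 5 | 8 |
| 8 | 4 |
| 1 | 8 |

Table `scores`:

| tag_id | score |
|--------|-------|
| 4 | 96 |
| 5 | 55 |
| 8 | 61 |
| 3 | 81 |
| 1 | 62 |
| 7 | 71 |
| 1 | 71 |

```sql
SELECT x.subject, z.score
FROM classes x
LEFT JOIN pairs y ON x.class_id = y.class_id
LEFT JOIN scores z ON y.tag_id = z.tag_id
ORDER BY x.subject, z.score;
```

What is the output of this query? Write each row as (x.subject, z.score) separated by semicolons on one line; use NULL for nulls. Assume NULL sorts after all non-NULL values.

Step 1 — x LEFT JOIN y on class_id → 7 row(s).
Then LEFT JOIN `scores z` on tag_id: each of those 7 rows is kept; rows whose y.tag_id has no match in z get NULL for z's columns.

(Bio, 61); (Chem, 55); (Chem, 61); (Econ, NULL); (Hist, 96); (Law, 96); (Math, NULL)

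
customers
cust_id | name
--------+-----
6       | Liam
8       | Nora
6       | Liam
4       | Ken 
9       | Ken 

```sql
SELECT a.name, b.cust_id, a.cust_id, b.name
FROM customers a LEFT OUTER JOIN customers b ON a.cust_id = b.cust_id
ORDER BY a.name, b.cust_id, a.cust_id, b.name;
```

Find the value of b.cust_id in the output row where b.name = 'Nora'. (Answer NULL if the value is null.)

8

LEFT JOIN keeps every row from `customers a`; unmatched rows get NULL for `customers b`'s columns.
Matching on a.cust_id = b.cust_id.
Matched pairs: 7; unmatched a rows kept: 0.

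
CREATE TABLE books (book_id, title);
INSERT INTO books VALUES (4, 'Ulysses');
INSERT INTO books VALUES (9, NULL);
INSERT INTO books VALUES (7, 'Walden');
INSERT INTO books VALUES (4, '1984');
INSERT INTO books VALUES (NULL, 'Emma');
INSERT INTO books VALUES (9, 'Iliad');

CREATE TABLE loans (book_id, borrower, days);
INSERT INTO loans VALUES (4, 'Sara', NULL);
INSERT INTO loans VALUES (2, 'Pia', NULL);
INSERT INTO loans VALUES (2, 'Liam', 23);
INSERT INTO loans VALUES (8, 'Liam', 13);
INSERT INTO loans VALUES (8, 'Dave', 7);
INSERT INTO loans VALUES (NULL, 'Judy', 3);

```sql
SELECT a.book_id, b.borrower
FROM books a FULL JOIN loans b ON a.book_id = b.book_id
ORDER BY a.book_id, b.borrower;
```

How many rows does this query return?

FULL OUTER JOIN keeps every row from both sides; unmatched rows get NULL for the other side's columns.
Matching on a.book_id = b.book_id. A NULL in a compared column never satisfies the condition.
- a[0] book_id=4 → 1 match(es) in b → 1 row(s).
- a[1] book_id=9 → no match; kept with NULLs on the b side.
- a[2] book_id=7 → no match; kept with NULLs on the b side.
- a[3] book_id=4 → 1 match(es) in b → 1 row(s).
- a[4] book_id=NULL → no match; kept with NULLs on the b side.
- a[5] book_id=9 → no match; kept with NULLs on the b side.
- 5 row(s) from b found no a partner → padded with NULL.
Total: 2 matched + 9 padded = 11 rows.

11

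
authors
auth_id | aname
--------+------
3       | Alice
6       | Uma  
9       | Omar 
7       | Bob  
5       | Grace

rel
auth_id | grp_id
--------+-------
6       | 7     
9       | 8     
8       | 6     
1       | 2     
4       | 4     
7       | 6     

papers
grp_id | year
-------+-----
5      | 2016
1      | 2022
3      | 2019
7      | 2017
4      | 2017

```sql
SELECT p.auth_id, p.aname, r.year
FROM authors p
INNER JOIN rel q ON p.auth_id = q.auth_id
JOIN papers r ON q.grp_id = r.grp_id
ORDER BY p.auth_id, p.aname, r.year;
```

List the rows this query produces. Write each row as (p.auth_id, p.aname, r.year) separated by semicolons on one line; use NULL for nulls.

Joins associate left-to-right: authors INNER JOIN rel on auth_id gives 3 intermediate row(s).
Then INNER JOIN `papers r` on grp_id: keep only rows whose q.grp_id appears in r.

(6, Uma, 2017)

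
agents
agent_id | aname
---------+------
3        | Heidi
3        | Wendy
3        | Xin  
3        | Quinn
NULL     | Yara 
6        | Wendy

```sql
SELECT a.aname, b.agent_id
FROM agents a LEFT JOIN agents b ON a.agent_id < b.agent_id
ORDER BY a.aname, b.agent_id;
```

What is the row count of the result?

LEFT JOIN keeps every row from `agents a`; unmatched rows get NULL for `agents b`'s columns.
Matching on a.agent_id < b.agent_id. A NULL in a compared column never satisfies the condition.
- a[0] agent_id=3 → 1 match(es) in b → 1 row(s).
- a[1] agent_id=3 → 1 match(es) in b → 1 row(s).
- a[2] agent_id=3 → 1 match(es) in b → 1 row(s).
- a[3] agent_id=3 → 1 match(es) in b → 1 row(s).
- a[4] agent_id=NULL → no match; kept with NULLs on the b side.
- a[5] agent_id=6 → no match; kept with NULLs on the b side.
Total: 4 matched + 2 padded = 6 rows.

6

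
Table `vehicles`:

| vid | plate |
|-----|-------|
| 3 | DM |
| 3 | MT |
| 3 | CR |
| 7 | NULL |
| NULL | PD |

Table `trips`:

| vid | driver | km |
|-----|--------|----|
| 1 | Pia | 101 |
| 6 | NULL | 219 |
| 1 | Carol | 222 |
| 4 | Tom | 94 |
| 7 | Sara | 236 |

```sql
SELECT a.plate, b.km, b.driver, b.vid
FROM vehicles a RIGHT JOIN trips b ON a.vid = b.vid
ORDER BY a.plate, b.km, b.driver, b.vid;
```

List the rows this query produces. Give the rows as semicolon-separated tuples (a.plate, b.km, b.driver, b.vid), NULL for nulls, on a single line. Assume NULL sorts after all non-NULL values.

(NULL, 94, Tom, 4); (NULL, 101, Pia, 1); (NULL, 219, NULL, 6); (NULL, 222, Carol, 1); (NULL, 236, Sara, 7)

RIGHT JOIN keeps every row from `trips`; unmatched rows get NULL for `vehicles`'s columns.
Matching on a.vid = b.vid. A NULL in a compared column never satisfies the condition.
Matched pairs: 1; unmatched b rows kept: 4.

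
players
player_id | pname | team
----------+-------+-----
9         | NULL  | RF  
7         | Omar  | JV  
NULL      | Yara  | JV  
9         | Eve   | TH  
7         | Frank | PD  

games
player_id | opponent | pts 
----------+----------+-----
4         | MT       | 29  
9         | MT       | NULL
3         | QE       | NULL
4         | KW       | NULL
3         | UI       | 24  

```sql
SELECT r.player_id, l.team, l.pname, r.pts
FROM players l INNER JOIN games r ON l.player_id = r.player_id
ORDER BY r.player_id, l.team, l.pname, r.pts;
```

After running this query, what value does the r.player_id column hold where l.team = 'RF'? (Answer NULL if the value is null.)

9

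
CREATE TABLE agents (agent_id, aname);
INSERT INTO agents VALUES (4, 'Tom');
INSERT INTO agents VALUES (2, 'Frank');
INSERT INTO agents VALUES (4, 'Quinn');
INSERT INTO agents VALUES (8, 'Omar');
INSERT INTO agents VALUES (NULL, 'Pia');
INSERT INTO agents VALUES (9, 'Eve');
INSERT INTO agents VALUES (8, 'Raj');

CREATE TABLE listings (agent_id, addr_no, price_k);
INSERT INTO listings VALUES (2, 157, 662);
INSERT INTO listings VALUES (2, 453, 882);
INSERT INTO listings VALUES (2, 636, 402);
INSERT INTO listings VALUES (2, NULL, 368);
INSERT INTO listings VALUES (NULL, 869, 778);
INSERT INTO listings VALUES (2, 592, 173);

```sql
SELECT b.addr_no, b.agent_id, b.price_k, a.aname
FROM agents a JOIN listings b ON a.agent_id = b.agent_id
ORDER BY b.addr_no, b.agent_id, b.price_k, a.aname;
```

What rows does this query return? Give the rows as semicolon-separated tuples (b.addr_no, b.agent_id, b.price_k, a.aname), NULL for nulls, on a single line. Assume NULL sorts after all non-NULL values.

(157, 2, 662, Frank); (453, 2, 882, Frank); (592, 2, 173, Frank); (636, 2, 402, Frank); (NULL, 2, 368, Frank)

INNER JOIN keeps only pairs where the ON condition holds.
Matching on a.agent_id = b.agent_id. A NULL in a compared column never satisfies the condition.
Matched pairs: 5.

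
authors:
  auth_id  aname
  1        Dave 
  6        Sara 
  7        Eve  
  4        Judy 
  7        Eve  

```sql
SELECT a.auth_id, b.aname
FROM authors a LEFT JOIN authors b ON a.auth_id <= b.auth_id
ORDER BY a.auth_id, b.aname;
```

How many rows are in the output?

LEFT JOIN keeps every row from `authors a`; unmatched rows get NULL for `authors b`'s columns.
Matching on a.auth_id <= b.auth_id.
- a[0] auth_id=1 → 5 match(es) in b → 5 row(s).
- a[1] auth_id=6 → 3 match(es) in b → 3 row(s).
- a[2] auth_id=7 → 2 match(es) in b → 2 row(s).
- a[3] auth_id=4 → 4 match(es) in b → 4 row(s).
- a[4] auth_id=7 → 2 match(es) in b → 2 row(s).
Total: 16 rows.

16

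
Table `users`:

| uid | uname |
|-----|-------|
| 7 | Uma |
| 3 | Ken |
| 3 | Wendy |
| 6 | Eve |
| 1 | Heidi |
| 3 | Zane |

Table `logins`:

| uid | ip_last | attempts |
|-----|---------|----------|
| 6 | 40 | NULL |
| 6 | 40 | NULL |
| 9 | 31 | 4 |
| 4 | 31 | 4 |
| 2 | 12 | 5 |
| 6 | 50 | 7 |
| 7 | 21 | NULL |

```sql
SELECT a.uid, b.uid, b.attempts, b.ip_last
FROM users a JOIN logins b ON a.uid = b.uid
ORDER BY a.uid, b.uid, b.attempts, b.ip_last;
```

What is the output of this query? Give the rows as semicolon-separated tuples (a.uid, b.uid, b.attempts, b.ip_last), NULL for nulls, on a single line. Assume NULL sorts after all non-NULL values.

INNER JOIN keeps only pairs where the ON condition holds.
Matching on a.uid = b.uid.
Matched pairs: 4.

(6, 6, 7, 50); (6, 6, NULL, 40); (6, 6, NULL, 40); (7, 7, NULL, 21)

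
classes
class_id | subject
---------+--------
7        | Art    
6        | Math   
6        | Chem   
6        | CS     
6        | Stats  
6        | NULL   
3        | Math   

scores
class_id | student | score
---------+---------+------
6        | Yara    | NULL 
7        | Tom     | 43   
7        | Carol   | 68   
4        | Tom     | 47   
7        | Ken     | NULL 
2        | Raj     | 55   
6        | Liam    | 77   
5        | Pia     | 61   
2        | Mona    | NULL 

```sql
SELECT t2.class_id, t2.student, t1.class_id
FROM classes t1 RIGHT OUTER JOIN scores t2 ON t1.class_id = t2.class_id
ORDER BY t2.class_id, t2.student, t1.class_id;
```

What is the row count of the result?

17

RIGHT JOIN keeps every row from `scores`; unmatched rows get NULL for `classes`'s columns.
Matching on t1.class_id = t2.class_id.
Matched pairs: 13; unmatched t2 rows kept: 4.
Total: 13 matched + 4 padded = 17 rows.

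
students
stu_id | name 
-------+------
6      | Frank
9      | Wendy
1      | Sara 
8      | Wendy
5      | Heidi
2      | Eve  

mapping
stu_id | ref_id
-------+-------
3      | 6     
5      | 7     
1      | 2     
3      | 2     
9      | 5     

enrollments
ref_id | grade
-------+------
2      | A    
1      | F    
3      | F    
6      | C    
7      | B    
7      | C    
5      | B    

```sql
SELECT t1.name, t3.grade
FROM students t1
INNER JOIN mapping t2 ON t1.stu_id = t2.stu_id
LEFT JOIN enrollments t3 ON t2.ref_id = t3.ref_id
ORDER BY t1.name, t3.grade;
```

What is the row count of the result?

4

Joins associate left-to-right: students INNER JOIN mapping on stu_id gives 3 intermediate row(s).
Then LEFT JOIN `enrollments t3` on ref_id: each of those 3 rows is kept; rows whose t2.ref_id has no match in t3 get NULL for t3's columns.
Result: 4 row(s).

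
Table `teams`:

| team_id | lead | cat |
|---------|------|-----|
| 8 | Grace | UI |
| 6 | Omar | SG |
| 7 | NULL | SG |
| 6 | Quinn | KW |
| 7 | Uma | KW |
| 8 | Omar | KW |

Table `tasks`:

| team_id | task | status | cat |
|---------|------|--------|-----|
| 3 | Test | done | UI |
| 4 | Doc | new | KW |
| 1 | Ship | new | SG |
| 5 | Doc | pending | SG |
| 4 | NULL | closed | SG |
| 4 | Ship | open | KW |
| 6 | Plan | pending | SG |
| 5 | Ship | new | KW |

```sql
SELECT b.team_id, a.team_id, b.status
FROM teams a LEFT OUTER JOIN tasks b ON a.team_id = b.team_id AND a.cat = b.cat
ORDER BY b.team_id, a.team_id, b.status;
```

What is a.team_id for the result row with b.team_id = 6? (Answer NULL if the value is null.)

6

LEFT JOIN keeps every row from `teams`; unmatched rows get NULL for `tasks`'s columns.
Matching on a.team_id = b.team_id AND a.cat = b.cat.
- a (team_id=8, cat=UI) has no partner → padded with NULL.
- a (team_id=6, cat=SG) pairs with 1 row(s) of b.
- a (team_id=7, cat=SG) has no partner → padded with NULL.
- a (team_id=6, cat=KW) has no partner → padded with NULL.
- a (team_id=7, cat=KW) has no partner → padded with NULL.
- a (team_id=8, cat=KW) has no partner → padded with NULL.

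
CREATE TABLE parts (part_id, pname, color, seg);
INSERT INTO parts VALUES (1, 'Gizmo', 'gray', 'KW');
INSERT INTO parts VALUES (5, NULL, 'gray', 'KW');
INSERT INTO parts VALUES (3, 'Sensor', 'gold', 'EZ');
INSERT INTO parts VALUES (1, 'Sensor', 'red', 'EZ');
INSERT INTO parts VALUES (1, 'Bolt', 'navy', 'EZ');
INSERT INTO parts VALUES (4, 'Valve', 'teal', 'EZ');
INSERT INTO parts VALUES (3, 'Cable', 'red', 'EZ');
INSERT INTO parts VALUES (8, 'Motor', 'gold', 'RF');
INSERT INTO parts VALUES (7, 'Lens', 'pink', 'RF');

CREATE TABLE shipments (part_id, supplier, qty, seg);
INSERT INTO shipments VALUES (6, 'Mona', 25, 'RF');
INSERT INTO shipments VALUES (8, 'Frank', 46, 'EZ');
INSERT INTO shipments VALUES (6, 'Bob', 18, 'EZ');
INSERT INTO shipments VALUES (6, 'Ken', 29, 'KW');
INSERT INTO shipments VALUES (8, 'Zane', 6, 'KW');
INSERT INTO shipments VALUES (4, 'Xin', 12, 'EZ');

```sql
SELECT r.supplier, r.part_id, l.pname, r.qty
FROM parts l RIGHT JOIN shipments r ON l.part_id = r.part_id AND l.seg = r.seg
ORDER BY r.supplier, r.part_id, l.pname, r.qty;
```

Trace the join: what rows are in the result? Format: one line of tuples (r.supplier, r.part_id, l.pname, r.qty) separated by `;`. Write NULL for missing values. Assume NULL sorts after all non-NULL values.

RIGHT JOIN keeps every row from `shipments`; unmatched rows get NULL for `parts`'s columns.
Matching on l.part_id = r.part_id AND l.seg = r.seg.
Matched pairs: 1; unmatched r rows kept: 5.

(Bob, 6, NULL, 18); (Frank, 8, NULL, 46); (Ken, 6, NULL, 29); (Mona, 6, NULL, 25); (Xin, 4, Valve, 12); (Zane, 8, NULL, 6)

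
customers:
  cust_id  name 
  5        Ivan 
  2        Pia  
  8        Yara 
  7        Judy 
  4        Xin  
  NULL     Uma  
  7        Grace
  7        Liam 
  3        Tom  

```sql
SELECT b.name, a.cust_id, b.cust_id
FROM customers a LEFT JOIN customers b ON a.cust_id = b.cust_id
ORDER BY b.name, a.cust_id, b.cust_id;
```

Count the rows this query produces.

LEFT JOIN keeps every row from `customers a`; unmatched rows get NULL for `customers b`'s columns.
Matching on a.cust_id = b.cust_id. A NULL in a compared column never satisfies the condition.
- cust_id=5: 1 matching b row(s), so 1 row(s) emitted.
- cust_id=2: 1 matching b row(s), so 1 row(s) emitted.
- cust_id=8: 1 matching b row(s), so 1 row(s) emitted.
- cust_id=7: 3 matching b row(s), so 3 row(s) emitted.
- cust_id=4: 1 matching b row(s), so 1 row(s) emitted.
- cust_id=NULL: no b row matches, row kept with b columns NULL.
- cust_id=7: 3 matching b row(s), so 3 row(s) emitted.
- cust_id=7: 3 matching b row(s), so 3 row(s) emitted.
- cust_id=3: 1 matching b row(s), so 1 row(s) emitted.
Total: 14 matched + 1 padded = 15 rows.

15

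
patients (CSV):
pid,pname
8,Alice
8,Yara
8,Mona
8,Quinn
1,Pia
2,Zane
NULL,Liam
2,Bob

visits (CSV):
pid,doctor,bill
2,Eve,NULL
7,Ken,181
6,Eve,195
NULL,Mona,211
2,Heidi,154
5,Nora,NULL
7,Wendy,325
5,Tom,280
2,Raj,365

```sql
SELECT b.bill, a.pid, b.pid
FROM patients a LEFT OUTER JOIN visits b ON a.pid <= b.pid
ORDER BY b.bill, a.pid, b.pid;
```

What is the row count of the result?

29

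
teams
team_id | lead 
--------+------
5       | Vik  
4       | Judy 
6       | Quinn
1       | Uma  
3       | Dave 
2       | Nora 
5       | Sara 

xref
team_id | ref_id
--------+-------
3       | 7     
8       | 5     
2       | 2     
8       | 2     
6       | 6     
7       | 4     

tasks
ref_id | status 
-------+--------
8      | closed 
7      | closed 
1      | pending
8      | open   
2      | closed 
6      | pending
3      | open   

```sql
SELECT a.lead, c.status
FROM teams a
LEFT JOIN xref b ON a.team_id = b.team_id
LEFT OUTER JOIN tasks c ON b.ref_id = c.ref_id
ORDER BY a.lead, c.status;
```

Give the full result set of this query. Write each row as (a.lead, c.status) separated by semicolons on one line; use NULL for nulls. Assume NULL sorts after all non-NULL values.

Evaluate left to right. First `teams a LEFT JOIN xref b` on team_id: 7 row(s).
Then LEFT JOIN `tasks c` on ref_id: each of those 7 rows is kept; rows whose b.ref_id has no match in c get NULL for c's columns.

(Dave, closed); (Judy, NULL); (Nora, closed); (Quinn, pending); (Sara, NULL); (Uma, NULL); (Vik, NULL)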